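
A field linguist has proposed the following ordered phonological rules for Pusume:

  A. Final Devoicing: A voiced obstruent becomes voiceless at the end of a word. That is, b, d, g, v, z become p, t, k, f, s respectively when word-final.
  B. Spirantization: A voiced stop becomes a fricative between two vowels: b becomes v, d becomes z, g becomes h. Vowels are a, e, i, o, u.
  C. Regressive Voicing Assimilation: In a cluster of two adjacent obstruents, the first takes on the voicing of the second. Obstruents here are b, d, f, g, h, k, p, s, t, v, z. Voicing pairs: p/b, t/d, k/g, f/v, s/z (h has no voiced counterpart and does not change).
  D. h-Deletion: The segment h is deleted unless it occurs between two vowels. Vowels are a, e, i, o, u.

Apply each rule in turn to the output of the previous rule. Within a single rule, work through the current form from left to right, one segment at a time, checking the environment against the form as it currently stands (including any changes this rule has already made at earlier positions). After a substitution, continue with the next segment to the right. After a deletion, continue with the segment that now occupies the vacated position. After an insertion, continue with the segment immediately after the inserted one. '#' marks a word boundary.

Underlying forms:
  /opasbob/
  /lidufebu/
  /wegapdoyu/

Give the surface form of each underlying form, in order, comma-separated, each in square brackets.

[opazbop], [lizufevu], [wehabdoyu]

/opasbob/:
  A Final Devoicing: [opasbob] → [opasbop]
  B Spirantization: no change — [opasbop]
  C Regressive Voicing Assimilation: [opasbop] → [opazbop]
  D h-Deletion: no change — [opazbop]
/lidufebu/:
  A Final Devoicing: no change — [lidufebu]
  B Spirantization: [lidufebu] → [lizufevu]
  C Regressive Voicing Assimilation: no change — [lizufevu]
  D h-Deletion: no change — [lizufevu]
/wegapdoyu/:
  A Final Devoicing: no change — [wegapdoyu]
  B Spirantization: [wegapdoyu] → [wehapdoyu]
  C Regressive Voicing Assimilation: [wehapdoyu] → [wehabdoyu]
  D h-Deletion: no change — [wehabdoyu]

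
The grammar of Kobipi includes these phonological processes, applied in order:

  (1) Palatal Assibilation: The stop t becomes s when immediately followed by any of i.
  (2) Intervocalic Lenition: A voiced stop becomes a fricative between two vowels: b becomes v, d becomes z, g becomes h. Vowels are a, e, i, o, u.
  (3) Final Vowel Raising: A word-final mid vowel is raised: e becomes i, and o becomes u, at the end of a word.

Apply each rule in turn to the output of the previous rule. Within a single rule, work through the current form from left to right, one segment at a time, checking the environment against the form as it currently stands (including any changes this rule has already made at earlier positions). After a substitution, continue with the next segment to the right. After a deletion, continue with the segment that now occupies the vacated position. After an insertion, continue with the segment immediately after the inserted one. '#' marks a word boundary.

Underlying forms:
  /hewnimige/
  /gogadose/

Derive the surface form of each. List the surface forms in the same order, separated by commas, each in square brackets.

[hewnimihi], [gohazosi]

/hewnimige/:
  (1) Palatal Assibilation: no change — [hewnimige]
  (2) Intervocalic Lenition: [hewnimige] → [hewnimihe]
  (3) Final Vowel Raising: [hewnimihe] → [hewnimihi]
/gogadose/:
  (1) Palatal Assibilation: no change — [gogadose]
  (2) Intervocalic Lenition: [gogadose] → [gohazose]
  (3) Final Vowel Raising: [gohazose] → [gohazosi]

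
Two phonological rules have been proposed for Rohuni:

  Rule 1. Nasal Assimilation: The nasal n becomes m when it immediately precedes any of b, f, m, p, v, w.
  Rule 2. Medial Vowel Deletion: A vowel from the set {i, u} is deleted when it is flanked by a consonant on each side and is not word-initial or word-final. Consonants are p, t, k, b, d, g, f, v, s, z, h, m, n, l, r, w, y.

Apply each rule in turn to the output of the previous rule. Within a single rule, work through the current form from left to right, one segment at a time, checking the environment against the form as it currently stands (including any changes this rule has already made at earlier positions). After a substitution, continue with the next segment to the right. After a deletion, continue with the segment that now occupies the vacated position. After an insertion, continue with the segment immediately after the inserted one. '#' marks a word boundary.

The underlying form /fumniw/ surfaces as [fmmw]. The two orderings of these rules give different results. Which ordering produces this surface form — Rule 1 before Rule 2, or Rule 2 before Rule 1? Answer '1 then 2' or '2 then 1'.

2 then 1

Order 1 then 2:
  1 Nasal Assimilation: no change — [fumniw]
  2 Medial Vowel Deletion: [fumniw] → [fmnw]
  result: [fmnw]
Order 2 then 1:
  2 Medial Vowel Deletion: [fumniw] → [fmnw]
  1 Nasal Assimilation: [fmnw] → [fmmw]
  result: [fmmw]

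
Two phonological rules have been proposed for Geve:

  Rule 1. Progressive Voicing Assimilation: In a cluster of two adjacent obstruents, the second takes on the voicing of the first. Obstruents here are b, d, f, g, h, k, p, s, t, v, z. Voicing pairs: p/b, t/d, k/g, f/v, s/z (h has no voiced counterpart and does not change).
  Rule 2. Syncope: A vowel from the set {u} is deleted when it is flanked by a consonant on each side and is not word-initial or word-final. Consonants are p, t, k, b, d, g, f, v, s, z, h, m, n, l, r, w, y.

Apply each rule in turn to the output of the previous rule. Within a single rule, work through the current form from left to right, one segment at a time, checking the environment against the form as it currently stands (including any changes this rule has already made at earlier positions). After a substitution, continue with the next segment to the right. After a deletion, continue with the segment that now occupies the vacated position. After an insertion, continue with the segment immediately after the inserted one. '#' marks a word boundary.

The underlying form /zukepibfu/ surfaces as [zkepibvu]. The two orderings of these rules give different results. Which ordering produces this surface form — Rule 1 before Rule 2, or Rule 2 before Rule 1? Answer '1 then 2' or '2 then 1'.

1 then 2

Order 1 then 2:
  1 Progressive Voicing Assimilation: [zukepibfu] → [zukepibvu]
  2 Syncope: [zukepibvu] → [zkepibvu]
  result: [zkepibvu]
Order 2 then 1:
  2 Syncope: [zukepibfu] → [zkepibfu]
  1 Progressive Voicing Assimilation: [zkepibfu] → [zgepibvu]
  result: [zgepibvu]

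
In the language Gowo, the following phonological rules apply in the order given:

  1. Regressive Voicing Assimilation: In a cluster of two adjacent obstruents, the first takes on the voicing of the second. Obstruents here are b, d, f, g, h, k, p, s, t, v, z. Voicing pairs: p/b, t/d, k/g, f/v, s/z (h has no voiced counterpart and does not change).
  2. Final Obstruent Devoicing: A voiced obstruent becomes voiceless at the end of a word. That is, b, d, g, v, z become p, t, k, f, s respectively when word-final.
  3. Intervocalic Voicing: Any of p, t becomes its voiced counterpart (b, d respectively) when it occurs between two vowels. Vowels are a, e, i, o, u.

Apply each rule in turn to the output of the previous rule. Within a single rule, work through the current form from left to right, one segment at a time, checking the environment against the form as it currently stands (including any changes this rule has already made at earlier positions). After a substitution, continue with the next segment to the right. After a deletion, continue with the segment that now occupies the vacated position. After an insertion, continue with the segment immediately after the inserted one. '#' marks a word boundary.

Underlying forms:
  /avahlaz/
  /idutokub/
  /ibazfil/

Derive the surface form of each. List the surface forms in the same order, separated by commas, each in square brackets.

[avahlas], [idudokup], [ibasfil]

/avahlaz/:
  1 Regressive Voicing Assimilation: no change — [avahlaz]
  2 Final Obstruent Devoicing: [avahlaz] → [avahlas]
  3 Intervocalic Voicing: no change — [avahlas]
/idutokub/:
  1 Regressive Voicing Assimilation: no change — [idutokub]
  2 Final Obstruent Devoicing: [idutokub] → [idutokup]
  3 Intervocalic Voicing: [idutokup] → [idudokup]
/ibazfil/:
  1 Regressive Voicing Assimilation: [ibazfil] → [ibasfil]
  2 Final Obstruent Devoicing: no change — [ibasfil]
  3 Intervocalic Voicing: no change — [ibasfil]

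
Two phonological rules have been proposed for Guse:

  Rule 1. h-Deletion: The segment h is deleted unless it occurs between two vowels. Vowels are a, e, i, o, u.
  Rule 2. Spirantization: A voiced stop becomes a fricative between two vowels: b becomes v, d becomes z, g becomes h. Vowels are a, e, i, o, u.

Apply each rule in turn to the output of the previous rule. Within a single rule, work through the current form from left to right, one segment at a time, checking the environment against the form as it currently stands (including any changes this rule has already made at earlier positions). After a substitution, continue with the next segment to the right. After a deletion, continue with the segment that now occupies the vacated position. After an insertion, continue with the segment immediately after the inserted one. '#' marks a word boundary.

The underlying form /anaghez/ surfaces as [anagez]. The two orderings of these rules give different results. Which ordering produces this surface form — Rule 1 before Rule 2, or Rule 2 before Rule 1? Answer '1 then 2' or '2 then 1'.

Order 1 then 2:
  1 h-Deletion: [anaghez] → [anagez]
  2 Spirantization: [anagez] → [anahez]
  result: [anahez]
Order 2 then 1:
  2 Spirantization: no change — [anaghez]
  1 h-Deletion: [anaghez] → [anagez]
  result: [anagez]

2 then 1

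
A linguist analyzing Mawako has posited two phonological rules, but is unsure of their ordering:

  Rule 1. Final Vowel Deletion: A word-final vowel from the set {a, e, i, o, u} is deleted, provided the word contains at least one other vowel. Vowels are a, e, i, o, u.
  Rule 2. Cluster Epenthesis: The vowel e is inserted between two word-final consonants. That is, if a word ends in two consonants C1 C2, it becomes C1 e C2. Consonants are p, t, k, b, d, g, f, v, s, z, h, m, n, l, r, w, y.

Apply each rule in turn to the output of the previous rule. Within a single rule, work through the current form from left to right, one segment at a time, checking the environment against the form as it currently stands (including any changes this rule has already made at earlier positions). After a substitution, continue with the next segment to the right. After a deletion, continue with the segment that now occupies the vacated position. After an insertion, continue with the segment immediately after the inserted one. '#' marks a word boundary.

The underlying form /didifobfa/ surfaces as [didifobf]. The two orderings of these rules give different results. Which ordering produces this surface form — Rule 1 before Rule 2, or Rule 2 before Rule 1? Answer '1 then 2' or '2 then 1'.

Order 1 then 2:
  1 Final Vowel Deletion: [didifobfa] → [didifobf]
  2 Cluster Epenthesis: [didifobf] → [didifobef]
  result: [didifobef]
Order 2 then 1:
  2 Cluster Epenthesis: no change — [didifobfa]
  1 Final Vowel Deletion: [didifobfa] → [didifobf]
  result: [didifobf]

2 then 1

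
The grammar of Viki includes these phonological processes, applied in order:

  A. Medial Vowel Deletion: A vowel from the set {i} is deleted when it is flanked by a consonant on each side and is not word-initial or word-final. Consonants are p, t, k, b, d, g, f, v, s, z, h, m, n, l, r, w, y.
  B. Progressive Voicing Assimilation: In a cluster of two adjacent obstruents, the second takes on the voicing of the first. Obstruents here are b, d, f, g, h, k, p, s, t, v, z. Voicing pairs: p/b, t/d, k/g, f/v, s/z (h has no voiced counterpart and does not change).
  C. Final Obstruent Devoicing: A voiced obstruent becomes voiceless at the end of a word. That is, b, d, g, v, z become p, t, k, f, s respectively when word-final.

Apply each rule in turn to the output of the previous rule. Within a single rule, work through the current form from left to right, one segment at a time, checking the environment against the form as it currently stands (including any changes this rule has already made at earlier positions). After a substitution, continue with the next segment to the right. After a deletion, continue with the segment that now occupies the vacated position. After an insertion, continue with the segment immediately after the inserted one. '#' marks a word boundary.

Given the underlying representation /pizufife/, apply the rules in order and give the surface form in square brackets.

[psuffe]

A Medial Vowel Deletion: [pizufife] → [pzuffe]
B Progressive Voicing Assimilation: [pzuffe] → [psuffe]
C Final Obstruent Devoicing: no change — [psuffe]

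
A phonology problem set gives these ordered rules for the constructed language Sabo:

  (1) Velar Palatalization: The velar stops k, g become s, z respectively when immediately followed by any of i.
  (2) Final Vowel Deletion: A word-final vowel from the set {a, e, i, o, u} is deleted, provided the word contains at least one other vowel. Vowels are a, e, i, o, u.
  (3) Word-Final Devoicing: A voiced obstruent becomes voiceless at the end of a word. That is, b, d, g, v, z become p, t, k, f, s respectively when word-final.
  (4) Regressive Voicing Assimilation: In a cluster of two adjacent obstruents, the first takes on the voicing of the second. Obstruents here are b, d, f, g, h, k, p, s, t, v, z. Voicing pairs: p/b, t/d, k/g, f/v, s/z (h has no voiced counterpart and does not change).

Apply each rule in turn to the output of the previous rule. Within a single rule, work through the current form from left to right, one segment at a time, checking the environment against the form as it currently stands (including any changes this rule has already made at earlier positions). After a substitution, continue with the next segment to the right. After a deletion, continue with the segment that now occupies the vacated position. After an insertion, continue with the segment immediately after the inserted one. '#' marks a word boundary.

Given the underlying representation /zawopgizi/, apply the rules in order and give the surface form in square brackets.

(1) Velar Palatalization: [zawopgizi] → [zawopzizi]
(2) Final Vowel Deletion: [zawopzizi] → [zawopziz]
(3) Word-Final Devoicing: [zawopziz] → [zawopzis]
(4) Regressive Voicing Assimilation: [zawopzis] → [zawobzis]

[zawobzis]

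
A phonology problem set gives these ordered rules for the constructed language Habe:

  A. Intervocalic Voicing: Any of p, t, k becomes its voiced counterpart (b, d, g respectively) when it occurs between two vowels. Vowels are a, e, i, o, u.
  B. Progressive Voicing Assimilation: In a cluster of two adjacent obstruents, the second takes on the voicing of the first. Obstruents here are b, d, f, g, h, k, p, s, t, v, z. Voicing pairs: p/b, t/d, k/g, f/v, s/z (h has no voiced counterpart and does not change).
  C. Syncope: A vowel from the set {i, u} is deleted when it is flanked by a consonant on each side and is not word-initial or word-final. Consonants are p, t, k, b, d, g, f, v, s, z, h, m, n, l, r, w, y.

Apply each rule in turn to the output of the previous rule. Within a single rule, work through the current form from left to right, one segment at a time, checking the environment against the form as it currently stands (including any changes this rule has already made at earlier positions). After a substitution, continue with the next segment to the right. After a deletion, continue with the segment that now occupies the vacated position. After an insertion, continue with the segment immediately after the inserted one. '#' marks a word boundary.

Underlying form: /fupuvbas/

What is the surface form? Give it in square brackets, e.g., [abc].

[fbvbas]

A Intervocalic Voicing: [fupuvbas] → [fubuvbas]
B Progressive Voicing Assimilation: no change — [fubuvbas]
C Syncope: [fubuvbas] → [fbvbas]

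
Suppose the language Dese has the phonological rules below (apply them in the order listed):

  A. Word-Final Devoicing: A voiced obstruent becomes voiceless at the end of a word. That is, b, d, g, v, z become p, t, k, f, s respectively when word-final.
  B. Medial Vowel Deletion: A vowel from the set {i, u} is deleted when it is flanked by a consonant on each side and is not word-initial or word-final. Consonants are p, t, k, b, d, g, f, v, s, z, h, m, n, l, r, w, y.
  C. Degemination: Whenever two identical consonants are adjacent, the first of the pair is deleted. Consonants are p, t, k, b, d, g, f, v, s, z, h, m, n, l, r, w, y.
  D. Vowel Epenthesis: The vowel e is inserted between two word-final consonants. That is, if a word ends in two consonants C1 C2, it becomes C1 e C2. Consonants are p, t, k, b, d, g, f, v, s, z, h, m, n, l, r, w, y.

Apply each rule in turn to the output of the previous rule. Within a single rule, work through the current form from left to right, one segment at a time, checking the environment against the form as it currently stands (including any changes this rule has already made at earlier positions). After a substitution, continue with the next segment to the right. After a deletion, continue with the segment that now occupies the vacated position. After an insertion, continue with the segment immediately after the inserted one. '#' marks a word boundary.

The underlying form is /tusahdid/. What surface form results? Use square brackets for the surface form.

[tsahdet]

A Word-Final Devoicing: [tusahdid] → [tusahdit]
B Medial Vowel Deletion: [tusahdit] → [tsahdt]
C Degemination: no change — [tsahdt]
D Vowel Epenthesis: [tsahdt] → [tsahdet]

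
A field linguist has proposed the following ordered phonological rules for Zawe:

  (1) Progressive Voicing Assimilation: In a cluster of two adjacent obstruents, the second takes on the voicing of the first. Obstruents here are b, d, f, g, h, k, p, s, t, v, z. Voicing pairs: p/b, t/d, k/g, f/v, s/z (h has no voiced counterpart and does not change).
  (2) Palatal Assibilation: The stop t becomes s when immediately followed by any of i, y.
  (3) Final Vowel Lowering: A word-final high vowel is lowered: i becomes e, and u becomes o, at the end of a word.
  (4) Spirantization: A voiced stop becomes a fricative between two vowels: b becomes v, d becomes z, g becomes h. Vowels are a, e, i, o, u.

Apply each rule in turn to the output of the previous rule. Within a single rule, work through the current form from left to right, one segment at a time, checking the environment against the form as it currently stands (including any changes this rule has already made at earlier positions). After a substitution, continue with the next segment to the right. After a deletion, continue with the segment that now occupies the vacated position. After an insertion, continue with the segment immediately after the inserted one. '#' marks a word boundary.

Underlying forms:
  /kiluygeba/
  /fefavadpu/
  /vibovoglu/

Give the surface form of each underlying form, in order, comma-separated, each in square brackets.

[kiluygeva], [fefavadbo], [vivovoglo]

/kiluygeba/:
  (1) Progressive Voicing Assimilation: no change — [kiluygeba]
  (2) Palatal Assibilation: no change — [kiluygeba]
  (3) Final Vowel Lowering: no change — [kiluygeba]
  (4) Spirantization: [kiluygeba] → [kiluygeva]
/fefavadpu/:
  (1) Progressive Voicing Assimilation: [fefavadpu] → [fefavadbu]
  (2) Palatal Assibilation: no change — [fefavadbu]
  (3) Final Vowel Lowering: [fefavadbu] → [fefavadbo]
  (4) Spirantization: no change — [fefavadbo]
/vibovoglu/:
  (1) Progressive Voicing Assimilation: no change — [vibovoglu]
  (2) Palatal Assibilation: no change — [vibovoglu]
  (3) Final Vowel Lowering: [vibovoglu] → [vibovoglo]
  (4) Spirantization: [vibovoglo] → [vivovoglo]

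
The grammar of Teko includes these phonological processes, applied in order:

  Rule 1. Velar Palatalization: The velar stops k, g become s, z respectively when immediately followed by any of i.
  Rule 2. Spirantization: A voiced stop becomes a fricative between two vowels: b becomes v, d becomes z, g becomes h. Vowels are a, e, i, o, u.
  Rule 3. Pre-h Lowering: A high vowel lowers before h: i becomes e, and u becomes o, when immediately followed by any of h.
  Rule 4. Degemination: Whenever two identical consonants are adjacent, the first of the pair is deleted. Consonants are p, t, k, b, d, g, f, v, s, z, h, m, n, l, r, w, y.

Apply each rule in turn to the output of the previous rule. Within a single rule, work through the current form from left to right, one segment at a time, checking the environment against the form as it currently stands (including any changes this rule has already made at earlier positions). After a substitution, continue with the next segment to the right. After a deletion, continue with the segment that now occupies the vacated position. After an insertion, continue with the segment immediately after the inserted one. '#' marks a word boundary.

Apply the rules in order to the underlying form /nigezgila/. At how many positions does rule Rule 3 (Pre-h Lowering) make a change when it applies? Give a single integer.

Rule 1 Velar Palatalization: [nigezgila] → [nigezzila]
Rule 2 Spirantization: [nigezzila] → [nihezzila]
Rule 3 Pre-h Lowering: [nihezzila] → [nehezzila]
Rule 4 Degemination: [nehezzila] → [nehezila]
Rule Rule 3 changed 1 position(s).

1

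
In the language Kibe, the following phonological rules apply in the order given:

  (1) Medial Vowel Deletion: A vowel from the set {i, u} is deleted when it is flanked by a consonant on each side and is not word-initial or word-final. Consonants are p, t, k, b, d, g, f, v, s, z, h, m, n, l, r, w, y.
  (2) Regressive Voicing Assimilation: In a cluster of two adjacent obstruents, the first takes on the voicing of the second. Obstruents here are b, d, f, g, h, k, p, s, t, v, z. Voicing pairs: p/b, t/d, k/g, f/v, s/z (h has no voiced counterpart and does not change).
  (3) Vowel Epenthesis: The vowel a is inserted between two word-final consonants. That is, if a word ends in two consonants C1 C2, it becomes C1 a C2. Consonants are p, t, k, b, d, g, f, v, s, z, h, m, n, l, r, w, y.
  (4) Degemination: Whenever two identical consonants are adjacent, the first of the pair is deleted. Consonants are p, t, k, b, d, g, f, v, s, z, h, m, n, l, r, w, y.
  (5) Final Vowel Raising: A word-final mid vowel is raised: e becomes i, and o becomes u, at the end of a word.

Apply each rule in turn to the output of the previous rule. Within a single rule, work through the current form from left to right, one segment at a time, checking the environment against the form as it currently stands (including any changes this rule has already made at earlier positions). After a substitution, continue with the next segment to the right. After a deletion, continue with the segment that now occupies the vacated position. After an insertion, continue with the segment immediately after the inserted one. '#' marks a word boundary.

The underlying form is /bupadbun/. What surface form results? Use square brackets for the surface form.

(1) Medial Vowel Deletion: [bupadbun] → [bpadbn]
(2) Regressive Voicing Assimilation: [bpadbn] → [ppadbn]
(3) Vowel Epenthesis: [ppadbn] → [ppadban]
(4) Degemination: [ppadban] → [padban]
(5) Final Vowel Raising: no change — [padban]

[padban]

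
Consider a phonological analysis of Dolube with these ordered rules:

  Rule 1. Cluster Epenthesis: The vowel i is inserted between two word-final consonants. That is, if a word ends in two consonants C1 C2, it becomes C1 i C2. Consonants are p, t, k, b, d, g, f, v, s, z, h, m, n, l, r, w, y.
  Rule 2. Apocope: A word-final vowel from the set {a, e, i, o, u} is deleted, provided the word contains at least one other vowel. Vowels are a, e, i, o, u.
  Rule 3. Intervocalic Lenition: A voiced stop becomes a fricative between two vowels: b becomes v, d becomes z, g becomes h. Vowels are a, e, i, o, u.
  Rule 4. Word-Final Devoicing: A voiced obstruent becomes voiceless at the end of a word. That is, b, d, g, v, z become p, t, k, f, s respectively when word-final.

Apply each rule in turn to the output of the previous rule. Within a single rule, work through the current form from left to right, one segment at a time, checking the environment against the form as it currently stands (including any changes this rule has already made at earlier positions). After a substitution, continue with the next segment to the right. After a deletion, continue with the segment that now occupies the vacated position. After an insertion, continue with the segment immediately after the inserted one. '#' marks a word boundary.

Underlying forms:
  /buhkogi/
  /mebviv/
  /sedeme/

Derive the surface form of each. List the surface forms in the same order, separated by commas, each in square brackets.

/buhkogi/:
  Rule 1 Cluster Epenthesis: no change — [buhkogi]
  Rule 2 Apocope: [buhkogi] → [buhkog]
  Rule 3 Intervocalic Lenition: no change — [buhkog]
  Rule 4 Word-Final Devoicing: [buhkog] → [buhkok]
/mebviv/:
  Rule 1 Cluster Epenthesis: no change — [mebviv]
  Rule 2 Apocope: no change — [mebviv]
  Rule 3 Intervocalic Lenition: no change — [mebviv]
  Rule 4 Word-Final Devoicing: [mebviv] → [mebvif]
/sedeme/:
  Rule 1 Cluster Epenthesis: no change — [sedeme]
  Rule 2 Apocope: [sedeme] → [sedem]
  Rule 3 Intervocalic Lenition: [sedem] → [sezem]
  Rule 4 Word-Final Devoicing: no change — [sezem]

[buhkok], [mebvif], [sezem]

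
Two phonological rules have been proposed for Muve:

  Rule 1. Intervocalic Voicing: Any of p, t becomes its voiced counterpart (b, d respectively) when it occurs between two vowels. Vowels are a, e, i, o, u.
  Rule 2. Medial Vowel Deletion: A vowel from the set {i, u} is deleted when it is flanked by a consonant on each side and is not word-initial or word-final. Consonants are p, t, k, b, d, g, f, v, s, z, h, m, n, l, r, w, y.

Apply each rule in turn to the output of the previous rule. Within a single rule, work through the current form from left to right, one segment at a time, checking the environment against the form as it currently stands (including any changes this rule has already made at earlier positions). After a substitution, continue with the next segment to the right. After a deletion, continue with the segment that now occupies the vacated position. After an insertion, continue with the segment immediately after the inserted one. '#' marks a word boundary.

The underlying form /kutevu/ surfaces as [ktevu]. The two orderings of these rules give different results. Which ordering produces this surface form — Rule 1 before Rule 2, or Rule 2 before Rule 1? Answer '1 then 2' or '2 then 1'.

Order 1 then 2:
  1 Intervocalic Voicing: [kutevu] → [kudevu]
  2 Medial Vowel Deletion: [kudevu] → [kdevu]
  result: [kdevu]
Order 2 then 1:
  2 Medial Vowel Deletion: [kutevu] → [ktevu]
  1 Intervocalic Voicing: no change — [ktevu]
  result: [ktevu]

2 then 1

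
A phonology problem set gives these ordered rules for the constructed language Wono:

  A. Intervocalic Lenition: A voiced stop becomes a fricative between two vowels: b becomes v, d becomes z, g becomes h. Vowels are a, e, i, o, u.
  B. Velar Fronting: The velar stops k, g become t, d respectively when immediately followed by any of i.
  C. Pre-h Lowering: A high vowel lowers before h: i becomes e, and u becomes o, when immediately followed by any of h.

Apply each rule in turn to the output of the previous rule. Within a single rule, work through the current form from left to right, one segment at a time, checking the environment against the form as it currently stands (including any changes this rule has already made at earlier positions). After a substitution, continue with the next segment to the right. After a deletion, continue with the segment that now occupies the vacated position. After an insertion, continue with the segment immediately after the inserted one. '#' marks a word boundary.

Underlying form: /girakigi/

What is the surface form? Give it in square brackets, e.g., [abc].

[diratehi]

A Intervocalic Lenition: [girakigi] → [girakihi]
B Velar Fronting: [girakihi] → [diratihi]
C Pre-h Lowering: [diratihi] → [diratehi]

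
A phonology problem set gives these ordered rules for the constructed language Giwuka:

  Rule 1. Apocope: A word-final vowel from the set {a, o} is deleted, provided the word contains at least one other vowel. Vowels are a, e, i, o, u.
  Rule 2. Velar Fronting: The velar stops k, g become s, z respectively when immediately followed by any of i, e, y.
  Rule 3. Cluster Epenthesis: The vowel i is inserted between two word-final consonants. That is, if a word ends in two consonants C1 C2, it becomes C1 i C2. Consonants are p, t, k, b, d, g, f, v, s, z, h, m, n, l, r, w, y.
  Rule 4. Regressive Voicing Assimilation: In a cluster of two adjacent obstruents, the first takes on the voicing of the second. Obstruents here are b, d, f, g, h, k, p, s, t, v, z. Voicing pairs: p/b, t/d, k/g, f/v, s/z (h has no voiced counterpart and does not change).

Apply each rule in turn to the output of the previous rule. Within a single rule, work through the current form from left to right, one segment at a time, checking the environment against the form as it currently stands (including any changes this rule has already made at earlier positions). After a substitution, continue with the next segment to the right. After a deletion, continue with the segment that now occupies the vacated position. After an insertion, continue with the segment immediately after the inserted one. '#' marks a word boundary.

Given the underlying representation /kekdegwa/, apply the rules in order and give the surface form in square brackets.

Rule 1 Apocope: [kekdegwa] → [kekdegw]
Rule 2 Velar Fronting: [kekdegw] → [sekdegw]
Rule 3 Cluster Epenthesis: [sekdegw] → [sekdegiw]
Rule 4 Regressive Voicing Assimilation: [sekdegiw] → [segdegiw]

[segdegiw]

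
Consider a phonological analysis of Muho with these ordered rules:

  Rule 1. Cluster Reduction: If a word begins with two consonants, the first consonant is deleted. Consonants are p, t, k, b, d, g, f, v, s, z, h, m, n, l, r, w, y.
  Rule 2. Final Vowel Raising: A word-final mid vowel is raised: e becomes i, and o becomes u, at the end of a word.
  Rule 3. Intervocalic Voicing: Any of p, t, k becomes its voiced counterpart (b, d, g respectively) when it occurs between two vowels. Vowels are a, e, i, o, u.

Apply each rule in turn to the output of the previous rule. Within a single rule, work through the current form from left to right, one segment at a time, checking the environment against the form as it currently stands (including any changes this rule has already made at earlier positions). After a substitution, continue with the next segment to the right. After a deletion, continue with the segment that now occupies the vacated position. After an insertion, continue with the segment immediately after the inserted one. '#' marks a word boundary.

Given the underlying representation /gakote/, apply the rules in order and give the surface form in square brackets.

Rule 1 Cluster Reduction: no change — [gakote]
Rule 2 Final Vowel Raising: [gakote] → [gakoti]
Rule 3 Intervocalic Voicing: [gakoti] → [gagodi]

[gagodi]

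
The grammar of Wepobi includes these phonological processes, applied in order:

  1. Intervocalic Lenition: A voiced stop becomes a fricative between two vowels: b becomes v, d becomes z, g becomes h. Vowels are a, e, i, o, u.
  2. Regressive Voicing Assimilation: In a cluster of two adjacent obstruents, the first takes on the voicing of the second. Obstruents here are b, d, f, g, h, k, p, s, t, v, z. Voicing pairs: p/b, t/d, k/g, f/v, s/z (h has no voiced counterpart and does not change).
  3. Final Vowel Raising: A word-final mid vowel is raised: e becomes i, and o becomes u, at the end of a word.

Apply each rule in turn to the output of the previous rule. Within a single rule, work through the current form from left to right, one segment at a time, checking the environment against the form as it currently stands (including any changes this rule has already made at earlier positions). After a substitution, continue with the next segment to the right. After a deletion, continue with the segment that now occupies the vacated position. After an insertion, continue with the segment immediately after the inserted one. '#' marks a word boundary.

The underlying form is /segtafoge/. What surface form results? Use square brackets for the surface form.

1 Intervocalic Lenition: [segtafoge] → [segtafohe]
2 Regressive Voicing Assimilation: [segtafohe] → [sektafohe]
3 Final Vowel Raising: [sektafohe] → [sektafohi]

[sektafohi]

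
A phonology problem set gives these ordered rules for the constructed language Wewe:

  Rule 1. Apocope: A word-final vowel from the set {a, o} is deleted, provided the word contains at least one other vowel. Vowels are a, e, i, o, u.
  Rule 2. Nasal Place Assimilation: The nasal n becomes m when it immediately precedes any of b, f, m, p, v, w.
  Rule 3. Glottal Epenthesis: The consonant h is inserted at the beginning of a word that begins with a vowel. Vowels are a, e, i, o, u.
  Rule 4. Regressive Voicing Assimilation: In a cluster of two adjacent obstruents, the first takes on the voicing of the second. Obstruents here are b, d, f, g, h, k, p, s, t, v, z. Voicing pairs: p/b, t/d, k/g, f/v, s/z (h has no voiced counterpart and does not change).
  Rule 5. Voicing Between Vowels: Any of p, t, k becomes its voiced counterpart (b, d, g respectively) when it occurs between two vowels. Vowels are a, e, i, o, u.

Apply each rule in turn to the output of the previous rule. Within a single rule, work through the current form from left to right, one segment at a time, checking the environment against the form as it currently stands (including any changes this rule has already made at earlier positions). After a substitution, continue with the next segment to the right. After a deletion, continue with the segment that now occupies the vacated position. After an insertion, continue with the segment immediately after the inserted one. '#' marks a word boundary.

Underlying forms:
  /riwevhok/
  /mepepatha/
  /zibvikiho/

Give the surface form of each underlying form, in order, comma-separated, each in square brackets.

/riwevhok/:
  Rule 1 Apocope: no change — [riwevhok]
  Rule 2 Nasal Place Assimilation: no change — [riwevhok]
  Rule 3 Glottal Epenthesis: no change — [riwevhok]
  Rule 4 Regressive Voicing Assimilation: [riwevhok] → [riwefhok]
  Rule 5 Voicing Between Vowels: no change — [riwefhok]
/mepepatha/:
  Rule 1 Apocope: [mepepatha] → [mepepath]
  Rule 2 Nasal Place Assimilation: no change — [mepepath]
  Rule 3 Glottal Epenthesis: no change — [mepepath]
  Rule 4 Regressive Voicing Assimilation: no change — [mepepath]
  Rule 5 Voicing Between Vowels: [mepepath] → [mebebath]
/zibvikiho/:
  Rule 1 Apocope: [zibvikiho] → [zibvikih]
  Rule 2 Nasal Place Assimilation: no change — [zibvikih]
  Rule 3 Glottal Epenthesis: no change — [zibvikih]
  Rule 4 Regressive Voicing Assimilation: no change — [zibvikih]
  Rule 5 Voicing Between Vowels: [zibvikih] → [zibvigih]

[riwefhok], [mebebath], [zibvigih]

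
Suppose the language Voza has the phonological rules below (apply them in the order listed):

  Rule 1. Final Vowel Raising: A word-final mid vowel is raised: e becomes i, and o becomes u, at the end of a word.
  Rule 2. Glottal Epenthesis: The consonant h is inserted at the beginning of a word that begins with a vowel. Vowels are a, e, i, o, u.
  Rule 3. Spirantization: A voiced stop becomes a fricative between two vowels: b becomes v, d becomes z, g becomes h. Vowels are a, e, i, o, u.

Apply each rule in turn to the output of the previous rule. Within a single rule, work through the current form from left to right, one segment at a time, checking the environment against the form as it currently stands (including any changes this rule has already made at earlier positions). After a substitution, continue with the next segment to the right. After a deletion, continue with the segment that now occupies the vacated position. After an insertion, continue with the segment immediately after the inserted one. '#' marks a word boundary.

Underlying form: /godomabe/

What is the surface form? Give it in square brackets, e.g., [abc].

[gozomavi]

Rule 1 Final Vowel Raising: [godomabe] → [godomabi]
Rule 2 Glottal Epenthesis: no change — [godomabi]
Rule 3 Spirantization: [godomabi] → [gozomavi]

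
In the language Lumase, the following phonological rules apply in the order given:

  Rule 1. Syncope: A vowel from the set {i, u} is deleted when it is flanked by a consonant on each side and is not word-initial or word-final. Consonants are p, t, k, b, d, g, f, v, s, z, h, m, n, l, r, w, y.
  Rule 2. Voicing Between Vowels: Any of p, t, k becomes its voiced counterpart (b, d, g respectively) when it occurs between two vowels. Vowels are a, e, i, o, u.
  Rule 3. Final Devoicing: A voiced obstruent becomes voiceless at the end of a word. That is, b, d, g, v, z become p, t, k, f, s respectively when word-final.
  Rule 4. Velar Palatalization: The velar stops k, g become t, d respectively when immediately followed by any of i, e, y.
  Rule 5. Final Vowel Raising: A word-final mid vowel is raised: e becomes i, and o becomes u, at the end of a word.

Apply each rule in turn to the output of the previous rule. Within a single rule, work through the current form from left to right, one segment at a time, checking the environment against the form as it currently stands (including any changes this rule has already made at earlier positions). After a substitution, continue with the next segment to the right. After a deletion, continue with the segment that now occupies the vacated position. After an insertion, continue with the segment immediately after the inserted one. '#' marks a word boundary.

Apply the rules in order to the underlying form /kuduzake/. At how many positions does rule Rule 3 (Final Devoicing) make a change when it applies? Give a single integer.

Rule 1 Syncope: [kuduzake] → [kdzake]
Rule 2 Voicing Between Vowels: [kdzake] → [kdzage]
Rule 3 Final Devoicing: no change — [kdzage]
Rule 4 Velar Palatalization: [kdzage] → [kdzade]
Rule 5 Final Vowel Raising: [kdzade] → [kdzadi]
Rule Rule 3 changed 0 position(s).

0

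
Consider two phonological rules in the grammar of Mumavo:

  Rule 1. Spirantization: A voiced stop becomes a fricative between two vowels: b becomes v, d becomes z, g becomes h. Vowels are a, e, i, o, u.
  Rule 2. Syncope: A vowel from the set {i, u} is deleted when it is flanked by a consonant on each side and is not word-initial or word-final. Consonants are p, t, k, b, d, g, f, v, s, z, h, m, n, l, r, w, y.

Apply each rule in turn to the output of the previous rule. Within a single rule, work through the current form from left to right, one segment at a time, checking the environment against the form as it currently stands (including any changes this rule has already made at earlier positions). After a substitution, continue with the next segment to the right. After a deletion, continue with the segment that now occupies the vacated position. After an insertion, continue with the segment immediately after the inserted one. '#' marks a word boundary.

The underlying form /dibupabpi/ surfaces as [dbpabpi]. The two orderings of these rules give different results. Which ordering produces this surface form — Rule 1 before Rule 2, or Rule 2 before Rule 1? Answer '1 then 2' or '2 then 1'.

2 then 1

Order 1 then 2:
  1 Spirantization: [dibupabpi] → [divupabpi]
  2 Syncope: [divupabpi] → [dvpabpi]
  result: [dvpabpi]
Order 2 then 1:
  2 Syncope: [dibupabpi] → [dbpabpi]
  1 Spirantization: no change — [dbpabpi]
  result: [dbpabpi]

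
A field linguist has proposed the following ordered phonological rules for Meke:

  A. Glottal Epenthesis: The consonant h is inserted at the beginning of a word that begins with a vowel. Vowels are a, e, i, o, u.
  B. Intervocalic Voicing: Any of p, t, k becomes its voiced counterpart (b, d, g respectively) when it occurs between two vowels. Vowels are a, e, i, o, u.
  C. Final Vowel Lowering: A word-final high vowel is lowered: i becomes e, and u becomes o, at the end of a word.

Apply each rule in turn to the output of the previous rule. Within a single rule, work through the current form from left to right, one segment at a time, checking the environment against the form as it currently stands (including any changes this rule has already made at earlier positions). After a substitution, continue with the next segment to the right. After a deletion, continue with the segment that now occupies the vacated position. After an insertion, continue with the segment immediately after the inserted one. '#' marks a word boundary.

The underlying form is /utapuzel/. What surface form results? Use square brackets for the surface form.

[hudabuzel]

A Glottal Epenthesis: [utapuzel] → [hutapuzel]
B Intervocalic Voicing: [hutapuzel] → [hudabuzel]
C Final Vowel Lowering: no change — [hudabuzel]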